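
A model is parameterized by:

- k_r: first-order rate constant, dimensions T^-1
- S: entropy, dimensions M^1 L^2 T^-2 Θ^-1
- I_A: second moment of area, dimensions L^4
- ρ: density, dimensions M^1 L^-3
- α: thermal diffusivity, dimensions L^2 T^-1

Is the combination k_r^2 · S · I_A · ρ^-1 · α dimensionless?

no

Sum the exponent of each base dimension across the product:
  M: 2·[k_r]_M + [S]_M + [I_A]_M − [ρ]_M + [α]_M = 2·(0) + (1) + (0) − (1) + (0) = 0
  L: 2·[k_r]_L + [S]_L + [I_A]_L − [ρ]_L + [α]_L = 2·(0) + (2) + (4) − (-3) + (2) = 11
  T: 2·[k_r]_T + [S]_T + [I_A]_T − [ρ]_T + [α]_T = 2·(-1) + (-2) + (0) − (0) + (-1) = -5
  Θ: 2·[k_r]_Θ + [S]_Θ + [I_A]_Θ − [ρ]_Θ + [α]_Θ = 2·(0) + (-1) + (0) − (0) + (0) = -1
Net dimensions [L¹¹ T⁻⁵ Θ⁻¹] ≠ [1] — not dimensionless.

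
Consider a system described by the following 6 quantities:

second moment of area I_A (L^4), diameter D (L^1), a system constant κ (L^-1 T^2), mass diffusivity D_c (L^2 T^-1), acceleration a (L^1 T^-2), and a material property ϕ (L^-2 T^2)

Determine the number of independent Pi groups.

There are 6 variables and 2 base dimensions (L, T).
The dimension matrix has rank 2.
Independent dimensionless groups: 6 − 2 = 4.

4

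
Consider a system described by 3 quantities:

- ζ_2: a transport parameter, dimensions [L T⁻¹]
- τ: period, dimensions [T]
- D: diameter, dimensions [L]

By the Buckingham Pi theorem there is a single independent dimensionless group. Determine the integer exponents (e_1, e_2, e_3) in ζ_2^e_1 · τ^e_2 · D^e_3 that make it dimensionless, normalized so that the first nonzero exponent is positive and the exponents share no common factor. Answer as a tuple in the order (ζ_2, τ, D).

L: e_1·(1) + e_2·(0) + e_3·(1) = 0
T: e_1·(-1) + e_2·(1) + e_3·(0) = 0
Solving this homogeneous linear system for the smallest-integer solution (first nonzero entry positive) gives (1, 1, -1).

(1, 1, -1)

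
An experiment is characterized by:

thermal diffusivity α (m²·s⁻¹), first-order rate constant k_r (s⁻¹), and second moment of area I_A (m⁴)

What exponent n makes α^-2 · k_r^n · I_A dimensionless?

Balance the T exponent: (-1)·n from k_r, plus −2·(-1) + (0) = 2 from the rest, must sum to zero.
−n + 2 = 0, so n = 2.

2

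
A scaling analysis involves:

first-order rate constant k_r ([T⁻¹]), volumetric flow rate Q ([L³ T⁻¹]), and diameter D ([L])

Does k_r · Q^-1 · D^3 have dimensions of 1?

Sum the exponent of each base dimension across the product:
  L: [k_r]_L − [Q]_L + 3·[D]_L = (0) − (3) + 3·(1) = 0
  T: [k_r]_T − [Q]_T + 3·[D]_T = (-1) − (-1) + 3·(0) = 0
All base exponents vanish — dimensionless.

yes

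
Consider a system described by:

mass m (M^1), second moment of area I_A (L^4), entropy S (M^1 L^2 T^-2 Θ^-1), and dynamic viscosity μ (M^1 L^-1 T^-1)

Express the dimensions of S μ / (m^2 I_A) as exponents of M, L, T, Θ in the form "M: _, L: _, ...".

M: 0, L: -3, T: -3, Θ: -1

Collect each base-dimension exponent across the product:
  M: −2·(1) − (0) + (1) + (1) = 0
  L: −2·(0) − (4) + (2) + (-1) = -3
  T: −2·(0) − (0) + (-2) + (-1) = -3
  Θ: −2·(0) − (0) + (-1) + (0) = -1
So the dimensions are [L⁻³ T⁻³ Θ⁻¹].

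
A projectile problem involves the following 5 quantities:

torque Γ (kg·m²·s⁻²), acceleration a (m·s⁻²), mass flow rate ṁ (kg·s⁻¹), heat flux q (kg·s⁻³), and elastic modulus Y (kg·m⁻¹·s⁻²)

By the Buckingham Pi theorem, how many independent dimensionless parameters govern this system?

2

There are 5 variables and 3 base dimensions (M, L, T).
The dimension matrix has rank 3.
Independent dimensionless groups: 5 − 3 = 2.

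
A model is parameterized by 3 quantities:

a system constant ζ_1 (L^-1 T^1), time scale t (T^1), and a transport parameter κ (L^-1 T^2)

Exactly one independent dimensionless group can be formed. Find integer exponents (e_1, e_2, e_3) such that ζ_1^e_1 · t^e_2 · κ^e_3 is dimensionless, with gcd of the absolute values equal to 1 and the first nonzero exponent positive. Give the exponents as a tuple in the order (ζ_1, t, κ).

L: e_1·(-1) + e_2·(0) + e_3·(-1) = 0
T: e_1·(1) + e_2·(1) + e_3·(2) = 0
Solving this homogeneous linear system for the smallest-integer solution (first nonzero entry positive) gives (1, 1, -1).

(1, 1, -1)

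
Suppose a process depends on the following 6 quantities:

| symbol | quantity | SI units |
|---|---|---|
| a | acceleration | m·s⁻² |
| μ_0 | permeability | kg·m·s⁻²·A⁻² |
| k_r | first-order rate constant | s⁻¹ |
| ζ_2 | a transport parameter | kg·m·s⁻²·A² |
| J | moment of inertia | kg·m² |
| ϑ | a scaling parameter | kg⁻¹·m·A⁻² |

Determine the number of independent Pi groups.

2

There are 6 variables and 4 base dimensions (M, L, T, I).
The dimension matrix has rank 4.
Independent dimensionless groups: 6 − 4 = 2.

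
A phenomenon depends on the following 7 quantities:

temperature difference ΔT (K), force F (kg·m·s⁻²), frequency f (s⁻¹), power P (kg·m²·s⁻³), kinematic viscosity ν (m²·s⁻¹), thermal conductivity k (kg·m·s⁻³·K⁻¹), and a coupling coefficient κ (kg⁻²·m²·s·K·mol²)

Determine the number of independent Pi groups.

2

There are 7 variables and 5 base dimensions (M, L, T, Θ, N).
The dimension matrix has rank 5.
Independent dimensionless groups: 7 − 5 = 2.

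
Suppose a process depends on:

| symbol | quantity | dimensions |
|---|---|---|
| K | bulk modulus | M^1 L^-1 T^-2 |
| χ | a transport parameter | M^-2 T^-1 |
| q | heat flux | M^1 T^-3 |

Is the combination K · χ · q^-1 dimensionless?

Sum the exponent of each base dimension across the product:
  M: [K]_M + [χ]_M − [q]_M = (1) + (-2) − (1) = -2
  L: [K]_L + [χ]_L − [q]_L = (-1) + (0) − (0) = -1
  T: [K]_T + [χ]_T − [q]_T = (-2) + (-1) − (-3) = 0
Net dimensions [M⁻² L⁻¹] ≠ [1] — not dimensionless.

no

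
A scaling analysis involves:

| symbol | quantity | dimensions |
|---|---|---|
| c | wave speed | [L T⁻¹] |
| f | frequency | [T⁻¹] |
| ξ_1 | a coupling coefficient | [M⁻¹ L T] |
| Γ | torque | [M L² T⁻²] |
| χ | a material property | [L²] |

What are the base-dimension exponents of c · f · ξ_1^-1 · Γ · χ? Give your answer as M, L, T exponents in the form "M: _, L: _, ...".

M: 2, L: 4, T: -5

Collect each base-dimension exponent across the product:
  M: (0) + (0) − (-1) + (1) + (0) = 2
  L: (1) + (0) − (1) + (2) + (2) = 4
  T: (-1) + (-1) − (1) + (-2) + (0) = -5
So the dimensions are [M² L⁴ T⁻⁵].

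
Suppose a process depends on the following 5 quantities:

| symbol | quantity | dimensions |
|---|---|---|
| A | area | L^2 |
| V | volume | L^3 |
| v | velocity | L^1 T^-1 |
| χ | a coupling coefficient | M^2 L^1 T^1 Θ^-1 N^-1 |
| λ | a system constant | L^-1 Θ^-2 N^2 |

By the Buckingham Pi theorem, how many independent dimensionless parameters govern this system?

There are 5 variables and 5 base dimensions (M, L, T, Θ, N).
The dimension matrix has rank 4 (less than 5: the dimension vectors are linearly dependent).
Independent dimensionless groups: 5 − 4 = 1.

1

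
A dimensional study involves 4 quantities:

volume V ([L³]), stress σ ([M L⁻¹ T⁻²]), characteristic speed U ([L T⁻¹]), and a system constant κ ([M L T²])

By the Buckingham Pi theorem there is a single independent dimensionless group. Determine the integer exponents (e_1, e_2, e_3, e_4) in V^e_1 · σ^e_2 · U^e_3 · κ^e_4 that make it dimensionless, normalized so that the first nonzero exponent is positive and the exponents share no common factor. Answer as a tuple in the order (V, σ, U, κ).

(2, 1, -4, -1)

M: e_1·(0) + e_2·(1) + e_3·(0) + e_4·(1) = 0
L: e_1·(3) + e_2·(-1) + e_3·(1) + e_4·(1) = 0
T: e_1·(0) + e_2·(-2) + e_3·(-1) + e_4·(2) = 0
Solving this homogeneous linear system for the smallest-integer solution (first nonzero entry positive) gives (2, 1, -4, -1).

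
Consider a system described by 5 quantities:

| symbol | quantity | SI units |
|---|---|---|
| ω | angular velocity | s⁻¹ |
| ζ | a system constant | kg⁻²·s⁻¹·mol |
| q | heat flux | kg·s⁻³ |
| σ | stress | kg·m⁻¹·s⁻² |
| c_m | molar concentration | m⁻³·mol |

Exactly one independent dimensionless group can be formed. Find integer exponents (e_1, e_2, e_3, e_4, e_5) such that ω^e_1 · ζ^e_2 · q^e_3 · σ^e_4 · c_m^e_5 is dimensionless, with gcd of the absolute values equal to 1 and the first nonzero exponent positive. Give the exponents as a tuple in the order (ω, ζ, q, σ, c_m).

(4, -1, 1, -3, 1)

M: e_1·(0) + e_2·(-2) + e_3·(1) + e_4·(1) + e_5·(0) = 0
L: e_1·(0) + e_2·(0) + e_3·(0) + e_4·(-1) + e_5·(-3) = 0
T: e_1·(-1) + e_2·(-1) + e_3·(-3) + e_4·(-2) + e_5·(0) = 0
N: e_1·(0) + e_2·(1) + e_3·(0) + e_4·(0) + e_5·(1) = 0
Solving this homogeneous linear system for the smallest-integer solution (first nonzero entry positive) gives (4, -1, 1, -3, 1).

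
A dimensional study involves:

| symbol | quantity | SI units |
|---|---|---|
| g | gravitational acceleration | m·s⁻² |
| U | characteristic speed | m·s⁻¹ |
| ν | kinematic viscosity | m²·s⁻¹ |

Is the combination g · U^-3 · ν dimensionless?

yes

Sum the exponent of each base dimension across the product:
  M: [g]_M − 3·[U]_M + [ν]_M = (0) − 3·(0) + (0) = 0
  L: [g]_L − 3·[U]_L + [ν]_L = (1) − 3·(1) + (2) = 0
  T: [g]_T − 3·[U]_T + [ν]_T = (-2) − 3·(-1) + (-1) = 0
All base exponents vanish — dimensionless.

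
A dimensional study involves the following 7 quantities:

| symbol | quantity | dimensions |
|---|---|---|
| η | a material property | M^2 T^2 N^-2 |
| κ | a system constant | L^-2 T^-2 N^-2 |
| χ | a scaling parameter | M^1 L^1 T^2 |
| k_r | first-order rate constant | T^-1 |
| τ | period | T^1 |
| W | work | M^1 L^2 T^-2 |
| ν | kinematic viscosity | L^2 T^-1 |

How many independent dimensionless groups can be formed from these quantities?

3

There are 7 variables and 4 base dimensions (M, L, T, N).
The dimension matrix has rank 4.
Independent dimensionless groups: 7 − 4 = 3.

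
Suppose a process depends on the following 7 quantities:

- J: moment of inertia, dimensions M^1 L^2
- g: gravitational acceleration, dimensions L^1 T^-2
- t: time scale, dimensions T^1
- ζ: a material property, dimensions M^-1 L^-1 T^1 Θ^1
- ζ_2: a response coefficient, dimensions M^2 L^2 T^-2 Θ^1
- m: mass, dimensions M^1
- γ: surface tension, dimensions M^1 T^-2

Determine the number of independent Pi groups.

3

There are 7 variables and 4 base dimensions (M, L, T, Θ).
The dimension matrix has rank 4.
Independent dimensionless groups: 7 − 4 = 3.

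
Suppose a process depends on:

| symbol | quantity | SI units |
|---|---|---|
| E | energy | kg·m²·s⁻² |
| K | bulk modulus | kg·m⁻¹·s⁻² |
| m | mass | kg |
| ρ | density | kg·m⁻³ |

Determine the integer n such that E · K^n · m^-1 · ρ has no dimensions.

-1

Balance the M exponent: (1)·n from K, plus (1) − (1) + (1) = 1 from the rest, must sum to zero.
n + 1 = 0, so n = -1.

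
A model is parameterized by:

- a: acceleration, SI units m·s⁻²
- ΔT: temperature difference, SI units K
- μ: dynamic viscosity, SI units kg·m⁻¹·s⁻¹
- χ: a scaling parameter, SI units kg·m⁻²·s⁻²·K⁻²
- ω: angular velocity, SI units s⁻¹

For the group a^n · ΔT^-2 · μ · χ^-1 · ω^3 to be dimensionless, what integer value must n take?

-1

Balance the L exponent: (1)·n from a, plus −2·(0) + (-1) − (-2) + 3·(0) = 1 from the rest, must sum to zero.
n + 1 = 0, so n = -1.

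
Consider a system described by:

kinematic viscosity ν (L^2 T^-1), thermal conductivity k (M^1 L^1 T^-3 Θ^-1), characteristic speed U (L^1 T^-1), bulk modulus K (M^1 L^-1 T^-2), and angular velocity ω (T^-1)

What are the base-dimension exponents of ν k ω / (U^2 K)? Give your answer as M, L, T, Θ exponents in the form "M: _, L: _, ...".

M: 0, L: 2, T: -1, Θ: -1

Collect each base-dimension exponent across the product:
  M: (0) + (1) − 2·(0) − (1) + (0) = 0
  L: (2) + (1) − 2·(1) − (-1) + (0) = 2
  T: (-1) + (-3) − 2·(-1) − (-2) + (-1) = -1
  Θ: (0) + (-1) − 2·(0) − (0) + (0) = -1
So the dimensions are [L² T⁻¹ Θ⁻¹].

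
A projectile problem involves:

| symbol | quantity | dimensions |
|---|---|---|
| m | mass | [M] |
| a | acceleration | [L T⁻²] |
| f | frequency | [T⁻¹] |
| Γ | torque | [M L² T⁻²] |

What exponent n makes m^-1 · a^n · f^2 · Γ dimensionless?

Balance the L exponent: (1)·n from a, plus −(0) + 2·(0) + (2) = 2 from the rest, must sum to zero.
n + 2 = 0, so n = -2.

-2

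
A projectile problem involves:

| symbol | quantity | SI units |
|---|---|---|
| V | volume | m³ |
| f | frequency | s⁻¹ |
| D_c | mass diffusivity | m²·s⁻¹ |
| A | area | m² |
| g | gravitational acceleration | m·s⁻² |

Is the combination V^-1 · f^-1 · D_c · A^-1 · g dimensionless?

no

Sum the exponent of each base dimension across the product:
  L: −[V]_L − [f]_L + [D_c]_L − [A]_L + [g]_L = −(3) − (0) + (2) − (2) + (1) = -2
  T: −[V]_T − [f]_T + [D_c]_T − [A]_T + [g]_T = −(0) − (-1) + (-1) − (0) + (-2) = -2
Net dimensions [L⁻² T⁻²] ≠ [1] — not dimensionless.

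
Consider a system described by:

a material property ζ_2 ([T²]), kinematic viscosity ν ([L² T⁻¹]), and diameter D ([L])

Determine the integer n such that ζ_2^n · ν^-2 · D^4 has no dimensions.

Balance the T exponent: (2)·n from ζ_2, plus −2·(-1) + 4·(0) = 2 from the rest, must sum to zero.
2n + 2 = 0, so n = -1.

-1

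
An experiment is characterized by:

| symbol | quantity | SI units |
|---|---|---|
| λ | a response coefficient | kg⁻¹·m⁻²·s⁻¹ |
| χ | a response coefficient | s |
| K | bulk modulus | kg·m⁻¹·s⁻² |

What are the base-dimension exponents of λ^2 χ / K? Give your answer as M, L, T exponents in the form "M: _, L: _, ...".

M: -3, L: -3, T: 1

Collect each base-dimension exponent across the product:
  M: 2·(-1) + (0) − (1) = -3
  L: 2·(-2) + (0) − (-1) = -3
  T: 2·(-1) + (1) − (-2) = 1
So the dimensions are [M⁻³ L⁻³ T].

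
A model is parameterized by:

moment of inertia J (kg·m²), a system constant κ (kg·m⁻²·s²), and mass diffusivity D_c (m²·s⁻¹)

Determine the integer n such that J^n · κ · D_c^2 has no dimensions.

-1

Balance the M exponent: (1)·n from J, plus (1) + 2·(0) = 1 from the rest, must sum to zero.
n + 1 = 0, so n = -1.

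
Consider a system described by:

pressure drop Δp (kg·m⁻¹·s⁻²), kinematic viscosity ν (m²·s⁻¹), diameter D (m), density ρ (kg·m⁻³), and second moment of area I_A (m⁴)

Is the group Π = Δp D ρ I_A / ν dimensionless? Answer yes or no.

Sum the exponent of each base dimension across the product:
  M: [Δp]_M − [ν]_M + [D]_M + [ρ]_M + [I_A]_M = (1) − (0) + (0) + (1) + (0) = 2
  L: [Δp]_L − [ν]_L + [D]_L + [ρ]_L + [I_A]_L = (-1) − (2) + (1) + (-3) + (4) = -1
  T: [Δp]_T − [ν]_T + [D]_T + [ρ]_T + [I_A]_T = (-2) − (-1) + (0) + (0) + (0) = -1
Net dimensions [M² L⁻¹ T⁻¹] ≠ [1] — not dimensionless.

no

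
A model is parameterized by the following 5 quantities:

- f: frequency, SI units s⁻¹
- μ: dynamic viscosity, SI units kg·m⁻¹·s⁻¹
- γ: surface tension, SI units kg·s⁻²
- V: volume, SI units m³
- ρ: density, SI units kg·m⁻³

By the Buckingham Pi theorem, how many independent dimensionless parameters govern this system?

2

There are 5 variables and 3 base dimensions (M, L, T).
The dimension matrix has rank 3.
Independent dimensionless groups: 5 − 3 = 2.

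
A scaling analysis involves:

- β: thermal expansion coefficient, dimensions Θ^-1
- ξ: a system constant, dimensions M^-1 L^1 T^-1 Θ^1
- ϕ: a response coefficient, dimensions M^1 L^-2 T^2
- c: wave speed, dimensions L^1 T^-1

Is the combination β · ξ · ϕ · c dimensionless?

Sum the exponent of each base dimension across the product:
  M: [β]_M + [ξ]_M + [ϕ]_M + [c]_M = (0) + (-1) + (1) + (0) = 0
  L: [β]_L + [ξ]_L + [ϕ]_L + [c]_L = (0) + (1) + (-2) + (1) = 0
  T: [β]_T + [ξ]_T + [ϕ]_T + [c]_T = (0) + (-1) + (2) + (-1) = 0
  Θ: [β]_Θ + [ξ]_Θ + [ϕ]_Θ + [c]_Θ = (-1) + (1) + (0) + (0) = 0
All base exponents vanish — dimensionless.

yes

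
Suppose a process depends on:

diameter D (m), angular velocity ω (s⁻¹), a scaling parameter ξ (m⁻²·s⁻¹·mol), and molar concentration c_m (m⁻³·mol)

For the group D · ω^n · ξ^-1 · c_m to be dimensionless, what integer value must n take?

1

Balance the T exponent: (-1)·n from ω, plus (0) − (-1) + (0) = 1 from the rest, must sum to zero.
−n + 1 = 0, so n = 1.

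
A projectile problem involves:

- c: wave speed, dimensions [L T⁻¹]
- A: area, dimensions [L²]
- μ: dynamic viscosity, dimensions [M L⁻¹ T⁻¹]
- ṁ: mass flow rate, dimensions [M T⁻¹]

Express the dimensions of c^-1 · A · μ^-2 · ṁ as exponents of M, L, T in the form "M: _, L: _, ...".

Collect each base-dimension exponent across the product:
  M: −(0) + (0) − 2·(1) + (1) = -1
  L: −(1) + (2) − 2·(-1) + (0) = 3
  T: −(-1) + (0) − 2·(-1) + (-1) = 2
So the dimensions are [M⁻¹ L³ T²].

M: -1, L: 3, T: 2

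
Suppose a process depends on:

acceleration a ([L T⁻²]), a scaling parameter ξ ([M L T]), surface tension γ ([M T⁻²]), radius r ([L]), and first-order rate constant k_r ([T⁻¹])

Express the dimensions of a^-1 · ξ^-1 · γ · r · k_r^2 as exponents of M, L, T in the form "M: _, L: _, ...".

Collect each base-dimension exponent across the product:
  M: −(0) − (1) + (1) + (0) + 2·(0) = 0
  L: −(1) − (1) + (0) + (1) + 2·(0) = -1
  T: −(-2) − (1) + (-2) + (0) + 2·(-1) = -3
So the dimensions are [L⁻¹ T⁻³].

M: 0, L: -1, T: -3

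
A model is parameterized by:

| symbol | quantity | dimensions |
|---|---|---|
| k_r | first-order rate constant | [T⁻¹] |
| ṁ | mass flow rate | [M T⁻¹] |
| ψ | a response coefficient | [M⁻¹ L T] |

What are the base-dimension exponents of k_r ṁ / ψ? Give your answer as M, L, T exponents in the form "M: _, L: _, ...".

M: 2, L: -1, T: -3

Collect each base-dimension exponent across the product:
  M: (0) + (1) − (-1) = 2
  L: (0) + (0) − (1) = -1
  T: (-1) + (-1) − (1) = -3
So the dimensions are [M² L⁻¹ T⁻³].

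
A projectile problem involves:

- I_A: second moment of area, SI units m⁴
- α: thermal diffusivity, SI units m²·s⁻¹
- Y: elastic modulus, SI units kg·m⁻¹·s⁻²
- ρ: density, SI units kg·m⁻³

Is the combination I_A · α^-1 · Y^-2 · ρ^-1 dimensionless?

Sum the exponent of each base dimension across the product:
  M: [I_A]_M − [α]_M − 2·[Y]_M − [ρ]_M = (0) − (0) − 2·(1) − (1) = -3
  L: [I_A]_L − [α]_L − 2·[Y]_L − [ρ]_L = (4) − (2) − 2·(-1) − (-3) = 7
  T: [I_A]_T − [α]_T − 2·[Y]_T − [ρ]_T = (0) − (-1) − 2·(-2) − (0) = 5
Net dimensions [M⁻³ L⁷ T⁵] ≠ [1] — not dimensionless.

no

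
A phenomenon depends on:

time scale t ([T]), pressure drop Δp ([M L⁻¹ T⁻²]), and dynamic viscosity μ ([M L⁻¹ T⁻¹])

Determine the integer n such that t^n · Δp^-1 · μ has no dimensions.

-1

Balance the T exponent: (1)·n from t, plus −(-2) + (-1) = 1 from the rest, must sum to zero.
n + 1 = 0, so n = -1.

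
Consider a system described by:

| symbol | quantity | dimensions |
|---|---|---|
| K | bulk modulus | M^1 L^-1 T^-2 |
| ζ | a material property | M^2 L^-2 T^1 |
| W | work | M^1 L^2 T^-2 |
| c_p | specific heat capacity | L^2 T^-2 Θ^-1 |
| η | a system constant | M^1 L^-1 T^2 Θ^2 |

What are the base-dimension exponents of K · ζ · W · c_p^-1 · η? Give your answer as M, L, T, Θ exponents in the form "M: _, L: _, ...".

Collect each base-dimension exponent across the product:
  M: (1) + (2) + (1) − (0) + (1) = 5
  L: (-1) + (-2) + (2) − (2) + (-1) = -4
  T: (-2) + (1) + (-2) − (-2) + (2) = 1
  Θ: (0) + (0) + (0) − (-1) + (2) = 3
So the dimensions are [M⁵ L⁻⁴ T Θ³].

M: 5, L: -4, T: 1, Θ: 3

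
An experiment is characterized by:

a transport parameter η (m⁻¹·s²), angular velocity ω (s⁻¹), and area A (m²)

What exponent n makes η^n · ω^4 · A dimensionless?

Balance the L exponent: (-1)·n from η, plus 4·(0) + (2) = 2 from the rest, must sum to zero.
−n + 2 = 0, so n = 2.

2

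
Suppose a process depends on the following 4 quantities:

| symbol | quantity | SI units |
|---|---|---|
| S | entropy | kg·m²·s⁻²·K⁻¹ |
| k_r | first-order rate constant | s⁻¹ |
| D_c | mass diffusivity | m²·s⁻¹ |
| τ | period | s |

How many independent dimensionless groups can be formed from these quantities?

There are 4 variables and 4 base dimensions (M, L, T, Θ).
The dimension matrix has rank 3 (less than 4: the dimension vectors are linearly dependent).
Independent dimensionless groups: 4 − 3 = 1.

1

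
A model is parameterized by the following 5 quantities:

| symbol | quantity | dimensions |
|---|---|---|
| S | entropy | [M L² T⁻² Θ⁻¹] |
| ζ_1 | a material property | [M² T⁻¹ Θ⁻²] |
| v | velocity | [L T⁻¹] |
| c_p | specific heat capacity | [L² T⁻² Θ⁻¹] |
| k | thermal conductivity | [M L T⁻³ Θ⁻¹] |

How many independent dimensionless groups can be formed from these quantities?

There are 5 variables and 4 base dimensions (M, L, T, Θ).
The dimension matrix has rank 4.
Independent dimensionless groups: 5 − 4 = 1.

1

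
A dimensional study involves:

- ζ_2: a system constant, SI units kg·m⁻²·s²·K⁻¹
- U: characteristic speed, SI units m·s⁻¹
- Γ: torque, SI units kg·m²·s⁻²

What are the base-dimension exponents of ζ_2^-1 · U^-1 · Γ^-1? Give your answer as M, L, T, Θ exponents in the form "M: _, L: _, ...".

M: -2, L: -1, T: 1, Θ: 1

Collect each base-dimension exponent across the product:
  M: −(1) − (0) − (1) = -2
  L: −(-2) − (1) − (2) = -1
  T: −(2) − (-1) − (-2) = 1
  Θ: −(-1) − (0) − (0) = 1
So the dimensions are [M⁻² L⁻¹ T Θ].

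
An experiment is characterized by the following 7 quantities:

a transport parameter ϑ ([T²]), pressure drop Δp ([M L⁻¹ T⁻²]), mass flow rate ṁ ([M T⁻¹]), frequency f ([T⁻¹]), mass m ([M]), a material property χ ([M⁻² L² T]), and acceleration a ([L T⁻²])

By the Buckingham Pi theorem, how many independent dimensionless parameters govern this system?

There are 7 variables and 3 base dimensions (M, L, T).
The dimension matrix has rank 3.
Independent dimensionless groups: 7 − 3 = 4.

4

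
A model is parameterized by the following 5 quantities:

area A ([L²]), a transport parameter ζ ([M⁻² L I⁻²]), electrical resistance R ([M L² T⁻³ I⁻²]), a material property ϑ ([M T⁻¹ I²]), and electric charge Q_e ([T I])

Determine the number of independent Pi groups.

1

There are 5 variables and 4 base dimensions (M, L, T, I).
The dimension matrix has rank 4.
Independent dimensionless groups: 5 − 4 = 1.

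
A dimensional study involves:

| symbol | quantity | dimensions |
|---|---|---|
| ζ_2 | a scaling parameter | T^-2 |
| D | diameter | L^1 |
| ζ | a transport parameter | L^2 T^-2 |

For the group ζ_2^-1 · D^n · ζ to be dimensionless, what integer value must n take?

Balance the L exponent: (1)·n from D, plus −(0) + (2) = 2 from the rest, must sum to zero.
n + 2 = 0, so n = -2.

-2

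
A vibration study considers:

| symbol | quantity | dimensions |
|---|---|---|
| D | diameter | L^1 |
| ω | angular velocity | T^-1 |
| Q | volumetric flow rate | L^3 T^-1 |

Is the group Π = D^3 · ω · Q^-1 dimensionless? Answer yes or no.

Sum the exponent of each base dimension across the product:
  M: 3·[D]_M + [ω]_M − [Q]_M = 3·(0) + (0) − (0) = 0
  L: 3·[D]_L + [ω]_L − [Q]_L = 3·(1) + (0) − (3) = 0
  T: 3·[D]_T + [ω]_T − [Q]_T = 3·(0) + (-1) − (-1) = 0
All base exponents vanish — dimensionless.

yes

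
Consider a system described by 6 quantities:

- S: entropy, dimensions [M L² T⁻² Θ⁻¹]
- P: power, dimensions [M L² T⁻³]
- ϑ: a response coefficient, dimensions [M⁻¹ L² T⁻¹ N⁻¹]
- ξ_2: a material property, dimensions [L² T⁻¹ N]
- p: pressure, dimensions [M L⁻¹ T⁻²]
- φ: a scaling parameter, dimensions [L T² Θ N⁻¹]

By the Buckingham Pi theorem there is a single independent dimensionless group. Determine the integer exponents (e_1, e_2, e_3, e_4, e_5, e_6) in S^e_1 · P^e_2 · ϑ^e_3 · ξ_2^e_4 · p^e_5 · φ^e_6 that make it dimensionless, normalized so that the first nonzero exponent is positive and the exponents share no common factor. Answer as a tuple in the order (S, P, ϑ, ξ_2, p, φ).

(1, -3, 1, 2, 3, 1)

M: e_1·(1) + e_2·(1) + e_3·(-1) + e_4·(0) + e_5·(1) + e_6·(0) = 0
L: e_1·(2) + e_2·(2) + e_3·(2) + e_4·(2) + e_5·(-1) + e_6·(1) = 0
T: e_1·(-2) + e_2·(-3) + e_3·(-1) + e_4·(-1) + e_5·(-2) + e_6·(2) = 0
Θ: e_1·(-1) + e_2·(0) + e_3·(0) + e_4·(0) + e_5·(0) + e_6·(1) = 0
N: e_1·(0) + e_2·(0) + e_3·(-1) + e_4·(1) + e_5·(0) + e_6·(-1) = 0
Solving this homogeneous linear system for the smallest-integer solution (first nonzero entry positive) gives (1, -3, 1, 2, 3, 1).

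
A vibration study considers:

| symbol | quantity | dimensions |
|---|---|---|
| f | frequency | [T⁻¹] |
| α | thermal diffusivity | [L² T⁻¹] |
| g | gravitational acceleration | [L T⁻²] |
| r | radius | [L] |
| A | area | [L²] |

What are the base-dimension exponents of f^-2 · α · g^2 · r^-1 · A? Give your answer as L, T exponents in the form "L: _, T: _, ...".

L: 5, T: -3

Collect each base-dimension exponent across the product:
  L: −2·(0) + (2) + 2·(1) − (1) + (2) = 5
  T: −2·(-1) + (-1) + 2·(-2) − (0) + (0) = -3
So the dimensions are [L⁵ T⁻³].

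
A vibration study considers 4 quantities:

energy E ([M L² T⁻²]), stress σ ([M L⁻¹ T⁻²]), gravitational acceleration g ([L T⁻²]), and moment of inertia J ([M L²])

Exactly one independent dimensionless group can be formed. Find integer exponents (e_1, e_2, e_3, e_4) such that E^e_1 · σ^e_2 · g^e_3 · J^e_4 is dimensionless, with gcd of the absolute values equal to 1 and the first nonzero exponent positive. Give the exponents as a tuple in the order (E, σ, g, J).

M: e_1·(1) + e_2·(1) + e_3·(0) + e_4·(1) = 0
L: e_1·(2) + e_2·(-1) + e_3·(1) + e_4·(2) = 0
T: e_1·(-2) + e_2·(-2) + e_3·(-2) + e_4·(0) = 0
Solving this homogeneous linear system for the smallest-integer solution (first nonzero entry positive) gives (4, -1, -3, -3).

(4, -1, -3, -3)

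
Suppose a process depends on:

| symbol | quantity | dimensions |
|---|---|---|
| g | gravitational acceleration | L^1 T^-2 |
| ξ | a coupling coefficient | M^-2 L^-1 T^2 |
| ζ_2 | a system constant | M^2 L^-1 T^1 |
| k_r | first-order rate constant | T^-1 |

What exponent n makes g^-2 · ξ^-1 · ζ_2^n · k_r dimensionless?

Balance the M exponent: (2)·n from ζ_2, plus −2·(0) − (-2) + (0) = 2 from the rest, must sum to zero.
2n + 2 = 0, so n = -1.

-1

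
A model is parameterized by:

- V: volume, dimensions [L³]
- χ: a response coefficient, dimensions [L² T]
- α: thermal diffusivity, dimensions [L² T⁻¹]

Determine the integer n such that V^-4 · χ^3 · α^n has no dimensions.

Balance the L exponent: (2)·n from α, plus −4·(3) + 3·(2) = -6 from the rest, must sum to zero.
2n − 6 = 0, so n = 3.

3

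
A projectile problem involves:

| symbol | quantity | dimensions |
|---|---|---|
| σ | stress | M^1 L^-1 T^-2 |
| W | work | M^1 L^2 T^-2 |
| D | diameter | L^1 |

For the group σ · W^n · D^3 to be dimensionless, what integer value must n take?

-1

Balance the M exponent: (1)·n from W, plus (1) + 3·(0) = 1 from the rest, must sum to zero.
n + 1 = 0, so n = -1.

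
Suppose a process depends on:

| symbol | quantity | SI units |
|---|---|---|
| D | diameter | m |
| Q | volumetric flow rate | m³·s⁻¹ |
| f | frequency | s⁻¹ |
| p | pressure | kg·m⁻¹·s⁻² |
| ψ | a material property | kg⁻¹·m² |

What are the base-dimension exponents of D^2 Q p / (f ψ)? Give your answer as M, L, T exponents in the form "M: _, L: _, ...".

Collect each base-dimension exponent across the product:
  M: 2·(0) + (0) − (0) + (1) − (-1) = 2
  L: 2·(1) + (3) − (0) + (-1) − (2) = 2
  T: 2·(0) + (-1) − (-1) + (-2) − (0) = -2
So the dimensions are [M² L² T⁻²].

M: 2, L: 2, T: -2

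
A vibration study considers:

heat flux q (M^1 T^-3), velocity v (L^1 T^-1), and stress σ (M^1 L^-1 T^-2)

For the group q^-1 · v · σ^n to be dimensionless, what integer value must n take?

Balance the M exponent: (1)·n from σ, plus −(1) + (0) = -1 from the rest, must sum to zero.
n − 1 = 0, so n = 1.

1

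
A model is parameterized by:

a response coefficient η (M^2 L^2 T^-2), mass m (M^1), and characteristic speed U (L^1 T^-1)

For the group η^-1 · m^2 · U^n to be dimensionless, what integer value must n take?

2

Balance the L exponent: (1)·n from U, plus −(2) + 2·(0) = -2 from the rest, must sum to zero.
n − 2 = 0, so n = 2.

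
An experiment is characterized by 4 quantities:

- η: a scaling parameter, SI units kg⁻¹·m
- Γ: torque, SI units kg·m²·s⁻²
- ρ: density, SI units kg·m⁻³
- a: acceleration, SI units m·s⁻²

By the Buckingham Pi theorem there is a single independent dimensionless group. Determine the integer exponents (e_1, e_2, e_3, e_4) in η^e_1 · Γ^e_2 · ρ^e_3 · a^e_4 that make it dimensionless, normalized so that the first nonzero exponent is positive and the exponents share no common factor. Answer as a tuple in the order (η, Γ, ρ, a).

M: e_1·(-1) + e_2·(1) + e_3·(1) + e_4·(0) = 0
L: e_1·(1) + e_2·(2) + e_3·(-3) + e_4·(1) = 0
T: e_1·(0) + e_2·(-2) + e_3·(0) + e_4·(-2) = 0
Solving this homogeneous linear system for the smallest-integer solution (first nonzero entry positive) gives (2, 1, 1, -1).

(2, 1, 1, -1)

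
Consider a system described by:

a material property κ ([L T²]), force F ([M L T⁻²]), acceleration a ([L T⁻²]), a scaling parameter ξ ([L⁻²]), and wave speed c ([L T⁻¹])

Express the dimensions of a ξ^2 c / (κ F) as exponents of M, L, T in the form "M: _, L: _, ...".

Collect each base-dimension exponent across the product:
  M: −(0) − (1) + (0) + 2·(0) + (0) = -1
  L: −(1) − (1) + (1) + 2·(-2) + (1) = -4
  T: −(2) − (-2) + (-2) + 2·(0) + (-1) = -3
So the dimensions are [M⁻¹ L⁻⁴ T⁻³].

M: -1, L: -4, T: -3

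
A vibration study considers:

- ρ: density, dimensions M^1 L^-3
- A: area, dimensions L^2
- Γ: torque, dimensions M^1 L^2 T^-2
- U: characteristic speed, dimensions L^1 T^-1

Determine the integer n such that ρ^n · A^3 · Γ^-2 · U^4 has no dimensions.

2

Balance the M exponent: (1)·n from ρ, plus 3·(0) − 2·(1) + 4·(0) = -2 from the rest, must sum to zero.
n − 2 = 0, so n = 2.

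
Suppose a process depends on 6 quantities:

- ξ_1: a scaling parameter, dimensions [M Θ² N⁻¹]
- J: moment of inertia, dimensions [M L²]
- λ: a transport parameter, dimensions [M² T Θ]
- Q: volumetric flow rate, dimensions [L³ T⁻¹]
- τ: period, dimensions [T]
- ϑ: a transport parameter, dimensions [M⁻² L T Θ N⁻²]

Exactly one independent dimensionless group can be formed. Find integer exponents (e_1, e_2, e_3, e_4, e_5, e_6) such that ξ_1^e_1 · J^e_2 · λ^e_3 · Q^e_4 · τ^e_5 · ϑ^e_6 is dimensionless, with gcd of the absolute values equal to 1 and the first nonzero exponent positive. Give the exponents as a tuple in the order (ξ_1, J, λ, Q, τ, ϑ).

M: e_1·(1) + e_2·(1) + e_3·(2) + e_4·(0) + e_5·(0) + e_6·(-2) = 0
L: e_1·(0) + e_2·(2) + e_3·(0) + e_4·(3) + e_5·(0) + e_6·(1) = 0
T: e_1·(0) + e_2·(0) + e_3·(1) + e_4·(-1) + e_5·(1) + e_6·(1) = 0
Θ: e_1·(2) + e_2·(0) + e_3·(1) + e_4·(0) + e_5·(0) + e_6·(1) = 0
N: e_1·(-1) + e_2·(0) + e_3·(0) + e_4·(0) + e_5·(0) + e_6·(-2) = 0
Solving this homogeneous linear system for the smallest-integer solution (first nonzero entry positive) gives (2, 2, -3, -1, 3, -1).

(2, 2, -3, -1, 3, -1)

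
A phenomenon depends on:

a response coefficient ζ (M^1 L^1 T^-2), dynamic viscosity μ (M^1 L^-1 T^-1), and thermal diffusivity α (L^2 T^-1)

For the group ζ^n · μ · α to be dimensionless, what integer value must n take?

Balance the M exponent: (1)·n from ζ, plus (1) + (0) = 1 from the rest, must sum to zero.
n + 1 = 0, so n = -1.

-1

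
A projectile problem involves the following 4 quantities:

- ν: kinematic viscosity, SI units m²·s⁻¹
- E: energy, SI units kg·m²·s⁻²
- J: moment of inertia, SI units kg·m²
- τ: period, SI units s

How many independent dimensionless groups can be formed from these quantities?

1

There are 4 variables and 3 base dimensions (M, L, T).
The dimension matrix has rank 3.
Independent dimensionless groups: 4 − 3 = 1.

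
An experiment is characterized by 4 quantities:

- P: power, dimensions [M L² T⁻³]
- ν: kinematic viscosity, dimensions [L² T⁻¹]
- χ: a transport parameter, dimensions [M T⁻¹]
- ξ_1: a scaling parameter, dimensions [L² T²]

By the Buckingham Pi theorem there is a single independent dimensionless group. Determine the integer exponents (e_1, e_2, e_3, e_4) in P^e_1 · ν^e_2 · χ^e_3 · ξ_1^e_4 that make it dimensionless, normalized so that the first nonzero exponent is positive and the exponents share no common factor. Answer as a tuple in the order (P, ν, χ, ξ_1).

(3, -4, -3, 1)

M: e_1·(1) + e_2·(0) + e_3·(1) + e_4·(0) = 0
L: e_1·(2) + e_2·(2) + e_3·(0) + e_4·(2) = 0
T: e_1·(-3) + e_2·(-1) + e_3·(-1) + e_4·(2) = 0
Solving this homogeneous linear system for the smallest-integer solution (first nonzero entry positive) gives (3, -4, -3, 1).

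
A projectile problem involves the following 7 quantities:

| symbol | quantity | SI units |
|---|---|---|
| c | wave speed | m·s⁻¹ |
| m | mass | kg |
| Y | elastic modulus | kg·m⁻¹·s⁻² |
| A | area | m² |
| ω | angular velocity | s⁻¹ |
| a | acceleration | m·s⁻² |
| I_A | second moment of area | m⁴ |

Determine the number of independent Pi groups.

4

There are 7 variables and 3 base dimensions (M, L, T).
The dimension matrix has rank 3.
Independent dimensionless groups: 7 − 3 = 4.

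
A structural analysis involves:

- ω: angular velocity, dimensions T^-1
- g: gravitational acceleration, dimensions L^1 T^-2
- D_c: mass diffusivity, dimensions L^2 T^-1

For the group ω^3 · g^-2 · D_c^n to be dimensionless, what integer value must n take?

Balance the L exponent: (2)·n from D_c, plus 3·(0) − 2·(1) = -2 from the rest, must sum to zero.
2n − 2 = 0, so n = 1.

1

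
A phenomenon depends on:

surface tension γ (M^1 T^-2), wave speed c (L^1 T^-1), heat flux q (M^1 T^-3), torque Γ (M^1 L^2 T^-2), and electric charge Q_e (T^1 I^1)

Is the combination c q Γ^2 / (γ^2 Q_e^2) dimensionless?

no

Sum the exponent of each base dimension across the product:
  M: −2·[γ]_M + [c]_M + [q]_M + 2·[Γ]_M − 2·[Q_e]_M = −2·(1) + (0) + (1) + 2·(1) − 2·(0) = 1
  L: −2·[γ]_L + [c]_L + [q]_L + 2·[Γ]_L − 2·[Q_e]_L = −2·(0) + (1) + (0) + 2·(2) − 2·(0) = 5
  T: −2·[γ]_T + [c]_T + [q]_T + 2·[Γ]_T − 2·[Q_e]_T = −2·(-2) + (-1) + (-3) + 2·(-2) − 2·(1) = -6
  I: −2·[γ]_I + [c]_I + [q]_I + 2·[Γ]_I − 2·[Q_e]_I = −2·(0) + (0) + (0) + 2·(0) − 2·(1) = -2
Net dimensions [M L⁵ T⁻⁶ I⁻²] ≠ [1] — not dimensionless.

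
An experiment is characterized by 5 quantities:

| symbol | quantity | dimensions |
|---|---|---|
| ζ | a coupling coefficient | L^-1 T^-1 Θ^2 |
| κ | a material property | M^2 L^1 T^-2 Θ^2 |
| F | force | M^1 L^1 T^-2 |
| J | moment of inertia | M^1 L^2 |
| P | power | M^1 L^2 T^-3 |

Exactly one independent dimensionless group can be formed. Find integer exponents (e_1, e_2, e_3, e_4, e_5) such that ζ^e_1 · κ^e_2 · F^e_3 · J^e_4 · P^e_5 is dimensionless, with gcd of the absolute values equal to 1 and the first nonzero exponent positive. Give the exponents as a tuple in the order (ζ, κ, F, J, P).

(1, -1, 2, 1, -1)

M: e_1·(0) + e_2·(2) + e_3·(1) + e_4·(1) + e_5·(1) = 0
L: e_1·(-1) + e_2·(1) + e_3·(1) + e_4·(2) + e_5·(2) = 0
T: e_1·(-1) + e_2·(-2) + e_3·(-2) + e_4·(0) + e_5·(-3) = 0
Θ: e_1·(2) + e_2·(2) + e_3·(0) + e_4·(0) + e_5·(0) = 0
Solving this homogeneous linear system for the smallest-integer solution (first nonzero entry positive) gives (1, -1, 2, 1, -1).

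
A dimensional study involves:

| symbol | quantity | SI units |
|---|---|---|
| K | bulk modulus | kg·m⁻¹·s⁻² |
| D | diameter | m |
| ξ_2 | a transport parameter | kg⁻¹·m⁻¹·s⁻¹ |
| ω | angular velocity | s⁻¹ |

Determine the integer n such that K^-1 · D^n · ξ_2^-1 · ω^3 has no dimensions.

Balance the L exponent: (1)·n from D, plus −(-1) − (-1) + 3·(0) = 2 from the rest, must sum to zero.
n + 2 = 0, so n = -2.

-2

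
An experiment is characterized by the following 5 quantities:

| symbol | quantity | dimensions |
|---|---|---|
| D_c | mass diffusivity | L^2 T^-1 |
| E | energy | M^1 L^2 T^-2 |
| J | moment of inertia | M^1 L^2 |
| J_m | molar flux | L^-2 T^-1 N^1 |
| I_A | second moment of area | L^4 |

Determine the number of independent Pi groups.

There are 5 variables and 4 base dimensions (M, L, T, N).
The dimension matrix has rank 4.
Independent dimensionless groups: 5 − 4 = 1.

1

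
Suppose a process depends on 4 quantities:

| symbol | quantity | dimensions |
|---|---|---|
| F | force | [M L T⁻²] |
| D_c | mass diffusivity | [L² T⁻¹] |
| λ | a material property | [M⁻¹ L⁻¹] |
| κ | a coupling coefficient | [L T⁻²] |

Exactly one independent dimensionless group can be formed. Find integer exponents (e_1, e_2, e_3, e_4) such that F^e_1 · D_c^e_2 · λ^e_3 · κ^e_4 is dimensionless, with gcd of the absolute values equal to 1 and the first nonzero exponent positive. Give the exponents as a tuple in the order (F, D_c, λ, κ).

M: e_1·(1) + e_2·(0) + e_3·(-1) + e_4·(0) = 0
L: e_1·(1) + e_2·(2) + e_3·(-1) + e_4·(1) = 0
T: e_1·(-2) + e_2·(-1) + e_3·(0) + e_4·(-2) = 0
Solving this homogeneous linear system for the smallest-integer solution (first nonzero entry positive) gives (3, 2, 3, -4).

(3, 2, 3, -4)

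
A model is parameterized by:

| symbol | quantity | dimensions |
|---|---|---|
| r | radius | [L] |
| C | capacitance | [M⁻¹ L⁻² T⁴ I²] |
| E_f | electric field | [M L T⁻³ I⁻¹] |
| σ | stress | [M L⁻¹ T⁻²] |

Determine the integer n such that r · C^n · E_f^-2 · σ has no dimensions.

Balance the M exponent: (-1)·n from C, plus (0) − 2·(1) + (1) = -1 from the rest, must sum to zero.
−n − 1 = 0, so n = -1.

-1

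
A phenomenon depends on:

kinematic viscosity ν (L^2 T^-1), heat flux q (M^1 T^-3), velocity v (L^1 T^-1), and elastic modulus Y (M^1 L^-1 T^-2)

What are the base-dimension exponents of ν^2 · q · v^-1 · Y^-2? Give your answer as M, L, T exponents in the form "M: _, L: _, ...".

M: -1, L: 5, T: 0

Collect each base-dimension exponent across the product:
  M: 2·(0) + (1) − (0) − 2·(1) = -1
  L: 2·(2) + (0) − (1) − 2·(-1) = 5
  T: 2·(-1) + (-3) − (-1) − 2·(-2) = 0
So the dimensions are [M⁻¹ L⁵].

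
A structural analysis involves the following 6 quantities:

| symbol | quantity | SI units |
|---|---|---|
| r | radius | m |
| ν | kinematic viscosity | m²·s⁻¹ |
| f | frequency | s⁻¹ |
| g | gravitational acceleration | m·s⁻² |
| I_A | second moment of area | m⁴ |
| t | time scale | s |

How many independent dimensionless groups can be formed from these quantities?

There are 6 variables and 2 base dimensions (L, T).
The dimension matrix has rank 2.
Independent dimensionless groups: 6 − 2 = 4.

4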